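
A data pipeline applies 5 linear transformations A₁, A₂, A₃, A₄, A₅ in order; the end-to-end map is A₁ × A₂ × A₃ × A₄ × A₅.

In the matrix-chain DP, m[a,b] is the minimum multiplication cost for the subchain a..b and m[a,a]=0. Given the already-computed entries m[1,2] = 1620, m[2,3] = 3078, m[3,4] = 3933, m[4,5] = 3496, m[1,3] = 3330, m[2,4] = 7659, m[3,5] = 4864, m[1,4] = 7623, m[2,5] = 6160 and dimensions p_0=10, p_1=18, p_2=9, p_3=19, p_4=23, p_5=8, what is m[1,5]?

7204

m[1,5] = min over k∈[1,4] of m[1,k]+m[k+1,5]+p_{0}·p_k·p_{5}.
k=1: 0 + 6160 + 10·18·8 = 7600; k=2: 1620 + 4864 + 10·9·8 = 7204; k=3: 3330 + 3496 + 10·19·8 = 8346; k=4: 7623 + 0 + 10·23·8 = 9463.
Minimum: 7204 at k=2.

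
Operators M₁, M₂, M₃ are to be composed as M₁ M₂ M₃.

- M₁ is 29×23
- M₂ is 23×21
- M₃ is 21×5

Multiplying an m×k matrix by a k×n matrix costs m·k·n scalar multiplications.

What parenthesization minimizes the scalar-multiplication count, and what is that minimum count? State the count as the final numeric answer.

5750

(M₁ (M₂ M₃)): cost 5750.
((M₁ M₂) M₃): cost 17052.
Optimal: (M₁ (M₂ M₃)) with cost 5750.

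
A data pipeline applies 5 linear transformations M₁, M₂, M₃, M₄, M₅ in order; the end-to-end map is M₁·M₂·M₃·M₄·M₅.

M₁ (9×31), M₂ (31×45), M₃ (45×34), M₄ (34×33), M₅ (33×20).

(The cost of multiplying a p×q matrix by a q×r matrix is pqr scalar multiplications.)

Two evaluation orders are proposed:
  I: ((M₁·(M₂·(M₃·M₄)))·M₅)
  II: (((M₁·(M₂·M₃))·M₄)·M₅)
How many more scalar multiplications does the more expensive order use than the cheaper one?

Order I = ((M₁·(M₂·(M₃·M₄)))·M₅): (M₃·M₄): 45×34 by 34×33 → 45×33, cost 45·34·33 = 50490; (M₂·(M₃·M₄)): 31×45 by 45×33 → 31×33, cost 31·45·33 = 46035; cumulative 96525; (M₁·(M₂·(M₃·M₄))): 9×31 by 31×33 → 9×33, cost 9·31·33 = 9207; cumulative 105732; ((M₁·(M₂·(M₃·M₄)))·M₅): 9×33 by 33×20 → 9×20, cost 9·33·20 = 5940; cumulative 111672. Total 111672.
Order II = (((M₁·(M₂·M₃))·M₄)·M₅): (M₂·M₃): 31×45 by 45×34 → 31×34, cost 31·45·34 = 47430; (M₁·(M₂·M₃)): 9×31 by 31×34 → 9×34, cost 9·31·34 = 9486; cumulative 56916; ((M₁·(M₂·M₃))·M₄): 9×34 by 34×33 → 9×33, cost 9·34·33 = 10098; cumulative 67014; (((M₁·(M₂·M₃))·M₄)·M₅): 9×33 by 33×20 → 9×20, cost 9·33·20 = 5940; cumulative 72954. Total 72954.
Difference: |111672 − 72954| = 38718.

38718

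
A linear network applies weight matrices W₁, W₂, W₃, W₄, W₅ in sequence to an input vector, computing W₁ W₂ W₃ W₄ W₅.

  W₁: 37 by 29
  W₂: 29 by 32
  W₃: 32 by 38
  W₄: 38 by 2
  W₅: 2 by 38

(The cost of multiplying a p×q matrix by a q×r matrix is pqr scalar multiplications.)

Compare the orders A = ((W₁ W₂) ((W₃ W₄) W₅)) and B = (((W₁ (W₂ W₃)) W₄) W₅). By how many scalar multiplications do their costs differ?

Order A = ((W₁ W₂) ((W₃ W₄) W₅)): (W₁ W₂): 37×29 by 29×32 → 37×32, cost 37·29·32 = 34336; (W₃ W₄): 32×38 by 38×2 → 32×2, cost 32·38·2 = 2432; ((W₃ W₄) W₅): 32×2 by 2×38 → 32×38, cost 32·2·38 = 2432; cumulative 4864; ((W₁ W₂) ((W₃ W₄) W₅)): 37×32 by 32×38 → 37×38, cost 37·32·38 = 44992; cumulative 84192. Total 84192.
Order B = (((W₁ (W₂ W₃)) W₄) W₅): (W₂ W₃): 29×32 by 32×38 → 29×38, cost 29·32·38 = 35264; (W₁ (W₂ W₃)): 37×29 by 29×38 → 37×38, cost 37·29·38 = 40774; cumulative 76038; ((W₁ (W₂ W₃)) W₄): 37×38 by 38×2 → 37×2, cost 37·38·2 = 2812; cumulative 78850; (((W₁ (W₂ W₃)) W₄) W₅): 37×2 by 2×38 → 37×38, cost 37·2·38 = 2812; cumulative 81662. Total 81662.
Difference: |84192 − 81662| = 2530.

2530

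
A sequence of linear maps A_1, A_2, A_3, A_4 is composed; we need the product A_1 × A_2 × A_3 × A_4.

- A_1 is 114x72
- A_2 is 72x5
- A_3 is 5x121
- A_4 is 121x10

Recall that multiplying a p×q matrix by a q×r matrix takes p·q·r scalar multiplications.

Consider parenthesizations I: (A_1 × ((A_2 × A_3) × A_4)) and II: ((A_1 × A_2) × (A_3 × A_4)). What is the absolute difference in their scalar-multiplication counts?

Order I = (A_1 × ((A_2 × A_3) × A_4)): (A_2 × A_3): 72×5 by 5×121 → 72×121, cost 72·5·121 = 43560; ((A_2 × A_3) × A_4): 72×121 by 121×10 → 72×10, cost 72·121·10 = 87120; cumulative 130680; (A_1 × ((A_2 × A_3) × A_4)): 114×72 by 72×10 → 114×10, cost 114·72·10 = 82080; cumulative 212760. Total 212760.
Order II = ((A_1 × A_2) × (A_3 × A_4)): (A_1 × A_2): 114×72 by 72×5 → 114×5, cost 114·72·5 = 41040; (A_3 × A_4): 5×121 by 121×10 → 5×10, cost 5·121·10 = 6050; ((A_1 × A_2) × (A_3 × A_4)): 114×5 by 5×10 → 114×10, cost 114·5·10 = 5700; cumulative 52790. Total 52790.
Difference: |212760 − 52790| = 159970.

159970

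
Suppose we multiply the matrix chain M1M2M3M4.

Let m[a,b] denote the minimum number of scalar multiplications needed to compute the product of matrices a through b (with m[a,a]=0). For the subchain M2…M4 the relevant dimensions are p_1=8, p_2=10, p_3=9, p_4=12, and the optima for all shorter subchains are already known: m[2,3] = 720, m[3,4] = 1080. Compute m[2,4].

m[2,4] = min over k∈[2,3] of m[2,k]+m[k+1,4]+p_{1}·p_k·p_{4}.
k=2: 0 + 1080 + 8·10·12 = 2040; k=3: 720 + 0 + 8·9·12 = 1584.
Minimum: 1584 at k=3.

1584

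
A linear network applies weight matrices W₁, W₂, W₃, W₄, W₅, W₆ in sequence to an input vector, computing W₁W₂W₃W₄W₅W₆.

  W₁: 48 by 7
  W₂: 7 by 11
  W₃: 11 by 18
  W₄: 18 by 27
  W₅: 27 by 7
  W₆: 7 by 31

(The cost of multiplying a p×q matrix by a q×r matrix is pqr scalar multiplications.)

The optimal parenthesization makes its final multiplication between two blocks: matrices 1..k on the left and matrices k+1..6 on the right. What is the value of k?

Adjacent pairs: W₁W₂ = 48·7·11 = 3696; W₂W₃ = 7·11·18 = 1386; W₃W₄ = 11·18·27 = 5346; W₄W₅ = 18·27·7 = 3402; W₅W₆ = 27·7·31 = 5859.
Length 3: W₁..W₃: k=1: 0+1386+48·7·18=7434; k=2: 3696+0+48·11·18=13200 → min 7434 | W₂..W₄: k=2: 0+5346+7·11·27=7425; k=3: 1386+0+7·18·27=4788 → min 4788 | W₃..W₅: k=3: 0+3402+11·18·7=4788; k=4: 5346+0+11·27·7=7425 → min 4788 | W₄..W₆: k=4: 0+5859+18·27·31=20925; k=5: 3402+0+18·7·31=7308 → min 7308.
Length 4: W₁..W₄: k=1: 0+4788+48·7·27=13860; k=2: 3696+5346+48·11·27=23298; k=3: 7434+0+48·18·27=30762 → min 13860 | W₂..W₅: k=2: 0+4788+7·11·7=5327; k=3: 1386+3402+7·18·7=5670; k=4: 4788+0+7·27·7=6111 → min 5327 | W₃..W₆: k=3: 0+7308+11·18·31=13446; k=4: 5346+5859+11·27·31=20412; k=5: 4788+0+11·7·31=7175 → min 7175.
Length 5: W₁..W₅: k=1: 0+5327+48·7·7=7679; k=2: 3696+4788+48·11·7=12180; k=3: 7434+3402+48·18·7=16884; k=4: 13860+0+48·27·7=22932 → min 7679 | W₂..W₆: k=2: 0+7175+7·11·31=9562; k=3: 1386+7308+7·18·31=12600; k=4: 4788+5859+7·27·31=16506; k=5: 5327+0+7·7·31=6846 → min 6846.
Top-level splits: k=1: (W₁..W₁)·(W₂..W₆) → 0+6846+48·7·31 = 17262; k=2: (W₁..W₂)·(W₃..W₆) → 3696+7175+48·11·31 = 27239; k=3: (W₁..W₃)·(W₄..W₆) → 7434+7308+48·18·31 = 41526; k=4: (W₁..W₄)·(W₅..W₆) → 13860+5859+48·27·31 = 59895; k=5: (W₁..W₅)·(W₆..W₆) → 7679+0+48·7·31 = 18095.
Best split is after W₁, i.e. k = 1.

1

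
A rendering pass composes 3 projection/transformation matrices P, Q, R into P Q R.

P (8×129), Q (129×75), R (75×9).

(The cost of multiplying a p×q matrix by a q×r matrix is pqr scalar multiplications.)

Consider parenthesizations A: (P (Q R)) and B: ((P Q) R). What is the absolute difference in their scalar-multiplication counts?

Order A = (P (Q R)): (Q R): 129×75 by 75×9 → 129×9, cost 129·75·9 = 87075; (P (Q R)): 8×129 by 129×9 → 8×9, cost 8·129·9 = 9288; cumulative 96363. Total 96363.
Order B = ((P Q) R): (P Q): 8×129 by 129×75 → 8×75, cost 8·129·75 = 77400; ((P Q) R): 8×75 by 75×9 → 8×9, cost 8·75·9 = 5400; cumulative 82800. Total 82800.
Difference: |96363 − 82800| = 13563.

13563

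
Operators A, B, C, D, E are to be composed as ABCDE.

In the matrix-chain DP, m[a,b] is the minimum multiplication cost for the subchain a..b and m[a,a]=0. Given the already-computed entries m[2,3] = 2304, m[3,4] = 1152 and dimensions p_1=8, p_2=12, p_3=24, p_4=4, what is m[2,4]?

m[2,4] = min over k∈[2,3] of m[2,k]+m[k+1,4]+p_{1}·p_k·p_{4}.
k=2: 0 + 1152 + 8·12·4 = 1536; k=3: 2304 + 0 + 8·24·4 = 3072.
Minimum: 1536 at k=2.

1536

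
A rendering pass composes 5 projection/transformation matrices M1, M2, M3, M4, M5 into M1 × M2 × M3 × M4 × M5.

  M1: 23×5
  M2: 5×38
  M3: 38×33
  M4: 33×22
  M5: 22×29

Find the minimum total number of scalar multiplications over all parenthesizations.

16425

Adjacent pairs: M1M2 = 23·5·38 = 4370; M2M3 = 5·38·33 = 6270; M3M4 = 38·33·22 = 27588; M4M5 = 33·22·29 = 21054.
Length 3: M1..M3: k=1: 0+6270+23·5·33=10065; k=2: 4370+0+23·38·33=33212 → min 10065 | M2..M4: k=2: 0+27588+5·38·22=31768; k=3: 6270+0+5·33·22=9900 → min 9900 | M3..M5: k=3: 0+21054+38·33·29=57420; k=4: 27588+0+38·22·29=51832 → min 51832.
Length 4: M1..M4: k=1: 0+9900+23·5·22=12430; k=2: 4370+27588+23·38·22=51186; k=3: 10065+0+23·33·22=26763 → min 12430 | M2..M5: k=2: 0+51832+5·38·29=57342; k=3: 6270+21054+5·33·29=32109; k=4: 9900+0+5·22·29=13090 → min 13090.
Length 5: M1..M5: k=1: 0+13090+23·5·29=16425; k=2: 4370+51832+23·38·29=81548; k=3: 10065+21054+23·33·29=53130; k=4: 12430+0+23·22·29=27104 → min 16425.
Optimal order: (M1 × (((M2 × M3) × M4) × M5)) with cost 16425.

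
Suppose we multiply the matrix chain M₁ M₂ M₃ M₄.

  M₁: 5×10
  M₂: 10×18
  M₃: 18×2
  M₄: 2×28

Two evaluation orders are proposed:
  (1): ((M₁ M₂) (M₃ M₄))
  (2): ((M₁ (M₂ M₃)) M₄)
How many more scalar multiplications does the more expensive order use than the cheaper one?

Order (1) = ((M₁ M₂) (M₃ M₄)): (M₁ M₂): 5×10 by 10×18 → 5×18, cost 5·10·18 = 900; (M₃ M₄): 18×2 by 2×28 → 18×28, cost 18·2·28 = 1008; ((M₁ M₂) (M₃ M₄)): 5×18 by 18×28 → 5×28, cost 5·18·28 = 2520; cumulative 4428. Total 4428.
Order (2) = ((M₁ (M₂ M₃)) M₄): (M₂ M₃): 10×18 by 18×2 → 10×2, cost 10·18·2 = 360; (M₁ (M₂ M₃)): 5×10 by 10×2 → 5×2, cost 5·10·2 = 100; cumulative 460; ((M₁ (M₂ M₃)) M₄): 5×2 by 2×28 → 5×28, cost 5·2·28 = 280; cumulative 740. Total 740.
Difference: |4428 − 740| = 3688.

3688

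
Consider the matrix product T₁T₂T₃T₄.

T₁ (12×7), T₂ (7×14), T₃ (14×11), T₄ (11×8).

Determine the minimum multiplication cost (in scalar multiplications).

2366

Adjacent pairs: T₁T₂ = 12·7·14 = 1176; T₂T₃ = 7·14·11 = 1078; T₃T₄ = 14·11·8 = 1232.
Length 3: T₁..T₃: k=1: 0+1078+12·7·11=2002; k=2: 1176+0+12·14·11=3024 → min 2002 | T₂..T₄: k=2: 0+1232+7·14·8=2016; k=3: 1078+0+7·11·8=1694 → min 1694.
Length 4: T₁..T₄: k=1: 0+1694+12·7·8=2366; k=2: 1176+1232+12·14·8=3752; k=3: 2002+0+12·11·8=3058 → min 2366.
Optimal order: (T₁((T₂T₃)T₄)) with cost 2366.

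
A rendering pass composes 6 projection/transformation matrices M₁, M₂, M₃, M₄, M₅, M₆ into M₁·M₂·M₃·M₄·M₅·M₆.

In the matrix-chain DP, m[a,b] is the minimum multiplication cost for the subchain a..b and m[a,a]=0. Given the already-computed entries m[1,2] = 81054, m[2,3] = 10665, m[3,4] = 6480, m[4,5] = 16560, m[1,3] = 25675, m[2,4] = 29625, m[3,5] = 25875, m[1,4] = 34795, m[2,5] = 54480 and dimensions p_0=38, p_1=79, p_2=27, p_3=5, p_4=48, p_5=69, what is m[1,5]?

m[1,5] = min over k∈[1,4] of m[1,k]+m[k+1,5]+p_{0}·p_k·p_{5}.
k=1: 0 + 54480 + 38·79·69 = 261618; k=2: 81054 + 25875 + 38·27·69 = 177723; k=3: 25675 + 16560 + 38·5·69 = 55345; k=4: 34795 + 0 + 38·48·69 = 160651.
Minimum: 55345 at k=3.

55345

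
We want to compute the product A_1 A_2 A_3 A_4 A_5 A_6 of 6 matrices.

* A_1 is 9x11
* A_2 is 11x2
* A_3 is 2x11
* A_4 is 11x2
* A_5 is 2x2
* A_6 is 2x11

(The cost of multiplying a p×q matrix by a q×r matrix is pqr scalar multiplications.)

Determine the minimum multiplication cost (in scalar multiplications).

484

Adjacent pairs: A_1A_2 = 9·11·2 = 198; A_2A_3 = 11·2·11 = 242; A_3A_4 = 2·11·2 = 44; A_4A_5 = 11·2·2 = 44; A_5A_6 = 2·2·11 = 44.
Length 3: A_1..A_3: k=1: 0+242+9·11·11=1331; k=2: 198+0+9·2·11=396 → min 396 | A_2..A_4: k=2: 0+44+11·2·2=88; k=3: 242+0+11·11·2=484 → min 88 | A_3..A_5: k=3: 0+44+2·11·2=88; k=4: 44+0+2·2·2=52 → min 52 | A_4..A_6: k=4: 0+44+11·2·11=286; k=5: 44+0+11·2·11=286 → min 286.
Length 4: A_1..A_4: k=1: 0+88+9·11·2=286; k=2: 198+44+9·2·2=278; k=3: 396+0+9·11·2=594 → min 278 | A_2..A_5: k=2: 0+52+11·2·2=96; k=3: 242+44+11·11·2=528; k=4: 88+0+11·2·2=132 → min 96 | A_3..A_6: k=3: 0+286+2·11·11=528; k=4: 44+44+2·2·11=132; k=5: 52+0+2·2·11=96 → min 96.
Length 5: A_1..A_5: k=1: 0+96+9·11·2=294; k=2: 198+52+9·2·2=286; k=3: 396+44+9·11·2=638; k=4: 278+0+9·2·2=314 → min 286 | A_2..A_6: k=2: 0+96+11·2·11=338; k=3: 242+286+11·11·11=1859; k=4: 88+44+11·2·11=374; k=5: 96+0+11·2·11=338 → min 338.
Length 6: A_1..A_6: k=1: 0+338+9·11·11=1427; k=2: 198+96+9·2·11=492; k=3: 396+286+9·11·11=1771; k=4: 278+44+9·2·11=520; k=5: 286+0+9·2·11=484 → min 484.
Optimal order: (((A_1 A_2) ((A_3 A_4) A_5)) A_6) with cost 484.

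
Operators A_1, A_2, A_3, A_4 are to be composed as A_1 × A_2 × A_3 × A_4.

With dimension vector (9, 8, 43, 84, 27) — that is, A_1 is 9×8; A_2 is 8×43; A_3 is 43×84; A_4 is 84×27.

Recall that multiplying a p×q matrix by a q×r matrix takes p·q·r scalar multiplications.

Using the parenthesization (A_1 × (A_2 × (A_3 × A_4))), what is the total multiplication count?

108756

(A_3 × A_4): 43×84 by 84×27 → 43×27, cost 43·84·27 = 97524
(A_2 × (A_3 × A_4)): 8×43 by 43×27 → 8×27, cost 8·43·27 = 9288; cumulative 106812
(A_1 × (A_2 × (A_3 × A_4))): 9×8 by 8×27 → 9×27, cost 9·8·27 = 1944; cumulative 108756
Total: 108756 scalar multiplications.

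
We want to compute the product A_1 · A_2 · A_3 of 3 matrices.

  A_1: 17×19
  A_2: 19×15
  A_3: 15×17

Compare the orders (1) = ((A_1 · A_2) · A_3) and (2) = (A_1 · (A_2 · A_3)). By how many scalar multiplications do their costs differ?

Order (1) = ((A_1 · A_2) · A_3): (A_1 · A_2): 17×19 by 19×15 → 17×15, cost 17·19·15 = 4845; ((A_1 · A_2) · A_3): 17×15 by 15×17 → 17×17, cost 17·15·17 = 4335; cumulative 9180. Total 9180.
Order (2) = (A_1 · (A_2 · A_3)): (A_2 · A_3): 19×15 by 15×17 → 19×17, cost 19·15·17 = 4845; (A_1 · (A_2 · A_3)): 17×19 by 19×17 → 17×17, cost 17·19·17 = 5491; cumulative 10336. Total 10336.
Difference: |9180 − 10336| = 1156.

1156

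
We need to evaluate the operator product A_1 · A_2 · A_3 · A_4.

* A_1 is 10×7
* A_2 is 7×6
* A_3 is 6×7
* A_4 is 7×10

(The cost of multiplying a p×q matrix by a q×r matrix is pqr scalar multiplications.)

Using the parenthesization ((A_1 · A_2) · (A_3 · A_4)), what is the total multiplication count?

(A_1 · A_2): 10×7 by 7×6 → 10×6, cost 10·7·6 = 420
(A_3 · A_4): 6×7 by 7×10 → 6×10, cost 6·7·10 = 420
((A_1 · A_2) · (A_3 · A_4)): 10×6 by 6×10 → 10×10, cost 10·6·10 = 600; cumulative 1440
Total: 1440 scalar multiplications.

1440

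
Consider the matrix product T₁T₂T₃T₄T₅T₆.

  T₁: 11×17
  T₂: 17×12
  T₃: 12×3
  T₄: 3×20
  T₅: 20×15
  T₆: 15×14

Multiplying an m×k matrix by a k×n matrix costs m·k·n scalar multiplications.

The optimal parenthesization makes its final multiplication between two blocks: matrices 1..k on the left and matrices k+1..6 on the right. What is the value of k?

3

Adjacent pairs: T₁T₂ = 11·17·12 = 2244; T₂T₃ = 17·12·3 = 612; T₃T₄ = 12·3·20 = 720; T₄T₅ = 3·20·15 = 900; T₅T₆ = 20·15·14 = 4200.
Length 3: T₁..T₃: k=1: 0+612+11·17·3=1173; k=2: 2244+0+11·12·3=2640 → min 1173 | T₂..T₄: k=2: 0+720+17·12·20=4800; k=3: 612+0+17·3·20=1632 → min 1632 | T₃..T₅: k=3: 0+900+12·3·15=1440; k=4: 720+0+12·20·15=4320 → min 1440 | T₄..T₆: k=4: 0+4200+3·20·14=5040; k=5: 900+0+3·15·14=1530 → min 1530.
Length 4: T₁..T₄: k=1: 0+1632+11·17·20=5372; k=2: 2244+720+11·12·20=5604; k=3: 1173+0+11·3·20=1833 → min 1833 | T₂..T₅: k=2: 0+1440+17·12·15=4500; k=3: 612+900+17·3·15=2277; k=4: 1632+0+17·20·15=6732 → min 2277 | T₃..T₆: k=3: 0+1530+12·3·14=2034; k=4: 720+4200+12·20·14=8280; k=5: 1440+0+12·15·14=3960 → min 2034.
Length 5: T₁..T₅: k=1: 0+2277+11·17·15=5082; k=2: 2244+1440+11·12·15=5664; k=3: 1173+900+11·3·15=2568; k=4: 1833+0+11·20·15=5133 → min 2568 | T₂..T₆: k=2: 0+2034+17·12·14=4890; k=3: 612+1530+17·3·14=2856; k=4: 1632+4200+17·20·14=10592; k=5: 2277+0+17·15·14=5847 → min 2856.
Top-level splits: k=1: (T₁..T₁)·(T₂..T₆) → 0+2856+11·17·14 = 5474; k=2: (T₁..T₂)·(T₃..T₆) → 2244+2034+11·12·14 = 6126; k=3: (T₁..T₃)·(T₄..T₆) → 1173+1530+11·3·14 = 3165; k=4: (T₁..T₄)·(T₅..T₆) → 1833+4200+11·20·14 = 9113; k=5: (T₁..T₅)·(T₆..T₆) → 2568+0+11·15·14 = 4878.
Best split is after T₃, i.e. k = 3.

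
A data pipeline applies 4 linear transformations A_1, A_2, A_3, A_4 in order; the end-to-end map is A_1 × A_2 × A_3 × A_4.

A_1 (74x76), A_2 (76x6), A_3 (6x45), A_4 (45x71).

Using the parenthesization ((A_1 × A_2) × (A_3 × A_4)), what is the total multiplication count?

84438

(A_1 × A_2): 74×76 by 76×6 → 74×6, cost 74·76·6 = 33744
(A_3 × A_4): 6×45 by 45×71 → 6×71, cost 6·45·71 = 19170
((A_1 × A_2) × (A_3 × A_4)): 74×6 by 6×71 → 74×71, cost 74·6·71 = 31524; cumulative 84438
Total: 84438 scalar multiplications.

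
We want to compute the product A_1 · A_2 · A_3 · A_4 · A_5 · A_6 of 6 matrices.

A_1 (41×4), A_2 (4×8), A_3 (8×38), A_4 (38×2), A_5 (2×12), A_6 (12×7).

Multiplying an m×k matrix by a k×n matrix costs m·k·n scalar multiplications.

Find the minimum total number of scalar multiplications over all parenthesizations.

Adjacent pairs: A_1A_2 = 41·4·8 = 1312; A_2A_3 = 4·8·38 = 1216; A_3A_4 = 8·38·2 = 608; A_4A_5 = 38·2·12 = 912; A_5A_6 = 2·12·7 = 168.
Length 3: A_1..A_3: k=1: 0+1216+41·4·38=7448; k=2: 1312+0+41·8·38=13776 → min 7448 | A_2..A_4: k=2: 0+608+4·8·2=672; k=3: 1216+0+4·38·2=1520 → min 672 | A_3..A_5: k=3: 0+912+8·38·12=4560; k=4: 608+0+8·2·12=800 → min 800 | A_4..A_6: k=4: 0+168+38·2·7=700; k=5: 912+0+38·12·7=4104 → min 700.
Length 4: A_1..A_4: k=1: 0+672+41·4·2=1000; k=2: 1312+608+41·8·2=2576; k=3: 7448+0+41·38·2=10564 → min 1000 | A_2..A_5: k=2: 0+800+4·8·12=1184; k=3: 1216+912+4·38·12=3952; k=4: 672+0+4·2·12=768 → min 768 | A_3..A_6: k=3: 0+700+8·38·7=2828; k=4: 608+168+8·2·7=888; k=5: 800+0+8·12·7=1472 → min 888.
Length 5: A_1..A_5: k=1: 0+768+41·4·12=2736; k=2: 1312+800+41·8·12=6048; k=3: 7448+912+41·38·12=27056; k=4: 1000+0+41·2·12=1984 → min 1984 | A_2..A_6: k=2: 0+888+4·8·7=1112; k=3: 1216+700+4·38·7=2980; k=4: 672+168+4·2·7=896; k=5: 768+0+4·12·7=1104 → min 896.
Length 6: A_1..A_6: k=1: 0+896+41·4·7=2044; k=2: 1312+888+41·8·7=4496; k=3: 7448+700+41·38·7=19054; k=4: 1000+168+41·2·7=1742; k=5: 1984+0+41·12·7=5428 → min 1742.
Optimal order: ((A_1 · (A_2 · (A_3 · A_4))) · (A_5 · A_6)) with cost 1742.

1742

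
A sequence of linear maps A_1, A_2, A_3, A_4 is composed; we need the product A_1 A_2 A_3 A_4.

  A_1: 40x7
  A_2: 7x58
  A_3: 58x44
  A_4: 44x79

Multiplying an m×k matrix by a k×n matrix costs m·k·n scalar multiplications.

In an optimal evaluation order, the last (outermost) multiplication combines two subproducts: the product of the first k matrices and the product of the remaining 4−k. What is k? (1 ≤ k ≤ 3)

1

Adjacent pairs: A_1A_2 = 40·7·58 = 16240; A_2A_3 = 7·58·44 = 17864; A_3A_4 = 58·44·79 = 201608.
Length 3: A_1..A_3: k=1: 0+17864+40·7·44=30184; k=2: 16240+0+40·58·44=118320 → min 30184 | A_2..A_4: k=2: 0+201608+7·58·79=233682; k=3: 17864+0+7·44·79=42196 → min 42196.
Top-level splits: k=1: (A_1..A_1)·(A_2..A_4) → 0+42196+40·7·79 = 64316; k=2: (A_1..A_2)·(A_3..A_4) → 16240+201608+40·58·79 = 401128; k=3: (A_1..A_3)·(A_4..A_4) → 30184+0+40·44·79 = 169224.
Best split is after A_1, i.e. k = 1.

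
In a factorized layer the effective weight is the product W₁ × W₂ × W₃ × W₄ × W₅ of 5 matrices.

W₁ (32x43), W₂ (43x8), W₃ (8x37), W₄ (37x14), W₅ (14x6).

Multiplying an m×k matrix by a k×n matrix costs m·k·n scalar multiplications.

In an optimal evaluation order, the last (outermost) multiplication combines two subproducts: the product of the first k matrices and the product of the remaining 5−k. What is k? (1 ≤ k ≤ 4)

Adjacent pairs: W₁W₂ = 32·43·8 = 11008; W₂W₃ = 43·8·37 = 12728; W₃W₄ = 8·37·14 = 4144; W₄W₅ = 37·14·6 = 3108.
Length 3: W₁..W₃: k=1: 0+12728+32·43·37=63640; k=2: 11008+0+32·8·37=20480 → min 20480 | W₂..W₄: k=2: 0+4144+43·8·14=8960; k=3: 12728+0+43·37·14=35002 → min 8960 | W₃..W₅: k=3: 0+3108+8·37·6=4884; k=4: 4144+0+8·14·6=4816 → min 4816.
Length 4: W₁..W₄: k=1: 0+8960+32·43·14=28224; k=2: 11008+4144+32·8·14=18736; k=3: 20480+0+32·37·14=37056 → min 18736 | W₂..W₅: k=2: 0+4816+43·8·6=6880; k=3: 12728+3108+43·37·6=25382; k=4: 8960+0+43·14·6=12572 → min 6880.
Top-level splits: k=1: (W₁..W₁)·(W₂..W₅) → 0+6880+32·43·6 = 15136; k=2: (W₁..W₂)·(W₃..W₅) → 11008+4816+32·8·6 = 17360; k=3: (W₁..W₃)·(W₄..W₅) → 20480+3108+32·37·6 = 30692; k=4: (W₁..W₄)·(W₅..W₅) → 18736+0+32·14·6 = 21424.
Best split is after W₁, i.e. k = 1.

1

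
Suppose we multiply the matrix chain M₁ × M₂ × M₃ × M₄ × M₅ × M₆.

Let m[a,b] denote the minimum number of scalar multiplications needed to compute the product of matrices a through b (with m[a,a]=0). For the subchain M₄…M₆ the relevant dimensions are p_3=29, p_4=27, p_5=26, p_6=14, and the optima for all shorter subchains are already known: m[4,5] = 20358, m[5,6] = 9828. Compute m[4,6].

m[4,6] = min over k∈[4,5] of m[4,k]+m[k+1,6]+p_{3}·p_k·p_{6}.
k=4: 0 + 9828 + 29·27·14 = 20790; k=5: 20358 + 0 + 29·26·14 = 30914.
Minimum: 20790 at k=4.

20790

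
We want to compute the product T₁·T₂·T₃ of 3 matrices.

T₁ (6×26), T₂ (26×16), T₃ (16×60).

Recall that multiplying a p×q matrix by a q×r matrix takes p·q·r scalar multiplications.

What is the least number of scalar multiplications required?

8256

Order (T₁·(T₂·T₃)): (T₂·T₃): 26×16 by 16×60 → 26×60, cost 26·16·60 = 24960; (T₁·(T₂·T₃)): 6×26 by 26×60 → 6×60, cost 6·26·60 = 9360; cumulative 34320. Total 34320.
Order ((T₁·T₂)·T₃): (T₁·T₂): 6×26 by 26×16 → 6×16, cost 6·26·16 = 2496; ((T₁·T₂)·T₃): 6×16 by 16×60 → 6×60, cost 6·16·60 = 5760; cumulative 8256. Total 8256.
Minimum: 8256.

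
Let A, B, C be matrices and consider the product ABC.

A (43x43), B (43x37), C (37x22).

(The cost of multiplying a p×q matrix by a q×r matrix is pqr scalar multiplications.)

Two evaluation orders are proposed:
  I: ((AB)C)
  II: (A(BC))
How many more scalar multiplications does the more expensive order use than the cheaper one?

Order I = ((AB)C): (AB): 43×43 by 43×37 → 43×37, cost 43·43·37 = 68413; ((AB)C): 43×37 by 37×22 → 43×22, cost 43·37·22 = 35002; cumulative 103415. Total 103415.
Order II = (A(BC)): (BC): 43×37 by 37×22 → 43×22, cost 43·37·22 = 35002; (A(BC)): 43×43 by 43×22 → 43×22, cost 43·43·22 = 40678; cumulative 75680. Total 75680.
Difference: |103415 − 75680| = 27735.

27735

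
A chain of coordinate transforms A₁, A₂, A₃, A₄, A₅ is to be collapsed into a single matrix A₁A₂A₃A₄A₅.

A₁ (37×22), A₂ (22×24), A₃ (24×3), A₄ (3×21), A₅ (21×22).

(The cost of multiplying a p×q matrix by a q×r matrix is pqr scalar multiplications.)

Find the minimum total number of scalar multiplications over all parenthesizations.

Adjacent pairs: A₁A₂ = 37·22·24 = 19536; A₂A₃ = 22·24·3 = 1584; A₃A₄ = 24·3·21 = 1512; A₄A₅ = 3·21·22 = 1386.
Length 3: A₁..A₃: k=1: 0+1584+37·22·3=4026; k=2: 19536+0+37·24·3=22200 → min 4026 | A₂..A₄: k=2: 0+1512+22·24·21=12600; k=3: 1584+0+22·3·21=2970 → min 2970 | A₃..A₅: k=3: 0+1386+24·3·22=2970; k=4: 1512+0+24·21·22=12600 → min 2970.
Length 4: A₁..A₄: k=1: 0+2970+37·22·21=20064; k=2: 19536+1512+37·24·21=39696; k=3: 4026+0+37·3·21=6357 → min 6357 | A₂..A₅: k=2: 0+2970+22·24·22=14586; k=3: 1584+1386+22·3·22=4422; k=4: 2970+0+22·21·22=13134 → min 4422.
Length 5: A₁..A₅: k=1: 0+4422+37·22·22=22330; k=2: 19536+2970+37·24·22=42042; k=3: 4026+1386+37·3·22=7854; k=4: 6357+0+37·21·22=23451 → min 7854.
Optimal order: ((A₁(A₂A₃))(A₄A₅)) with cost 7854.

7854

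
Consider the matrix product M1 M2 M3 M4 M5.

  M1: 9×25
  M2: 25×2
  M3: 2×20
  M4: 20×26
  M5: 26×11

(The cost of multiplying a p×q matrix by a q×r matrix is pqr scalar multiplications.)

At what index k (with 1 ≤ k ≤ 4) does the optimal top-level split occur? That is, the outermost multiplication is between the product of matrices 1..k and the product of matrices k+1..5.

Adjacent pairs: M1M2 = 9·25·2 = 450; M2M3 = 25·2·20 = 1000; M3M4 = 2·20·26 = 1040; M4M5 = 20·26·11 = 5720.
Length 3: M1..M3: k=1: 0+1000+9·25·20=5500; k=2: 450+0+9·2·20=810 → min 810 | M2..M4: k=2: 0+1040+25·2·26=2340; k=3: 1000+0+25·20·26=14000 → min 2340 | M3..M5: k=3: 0+5720+2·20·11=6160; k=4: 1040+0+2·26·11=1612 → min 1612.
Length 4: M1..M4: k=1: 0+2340+9·25·26=8190; k=2: 450+1040+9·2·26=1958; k=3: 810+0+9·20·26=5490 → min 1958 | M2..M5: k=2: 0+1612+25·2·11=2162; k=3: 1000+5720+25·20·11=12220; k=4: 2340+0+25·26·11=9490 → min 2162.
Top-level splits: k=1: (M1..M1)·(M2..M5) → 0+2162+9·25·11 = 4637; k=2: (M1..M2)·(M3..M5) → 450+1612+9·2·11 = 2260; k=3: (M1..M3)·(M4..M5) → 810+5720+9·20·11 = 8510; k=4: (M1..M4)·(M5..M5) → 1958+0+9·26·11 = 4532.
Best split is after M2, i.e. k = 2.

2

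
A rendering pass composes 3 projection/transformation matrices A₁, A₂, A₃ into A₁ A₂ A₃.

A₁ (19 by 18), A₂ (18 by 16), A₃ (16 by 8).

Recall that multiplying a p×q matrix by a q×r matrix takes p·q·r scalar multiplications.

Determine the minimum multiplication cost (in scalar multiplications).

5040

Order (A₁ (A₂ A₃)): (A₂ A₃): 18×16 by 16×8 → 18×8, cost 18·16·8 = 2304; (A₁ (A₂ A₃)): 19×18 by 18×8 → 19×8, cost 19·18·8 = 2736; cumulative 5040. Total 5040.
Order ((A₁ A₂) A₃): (A₁ A₂): 19×18 by 18×16 → 19×16, cost 19·18·16 = 5472; ((A₁ A₂) A₃): 19×16 by 16×8 → 19×8, cost 19·16·8 = 2432; cumulative 7904. Total 7904.
Minimum: 5040.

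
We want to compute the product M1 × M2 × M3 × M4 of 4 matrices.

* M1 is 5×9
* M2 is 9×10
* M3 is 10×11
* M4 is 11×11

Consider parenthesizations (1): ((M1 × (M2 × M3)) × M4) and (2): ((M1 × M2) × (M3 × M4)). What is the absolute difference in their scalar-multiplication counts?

Order (1) = ((M1 × (M2 × M3)) × M4): (M2 × M3): 9×10 by 10×11 → 9×11, cost 9·10·11 = 990; (M1 × (M2 × M3)): 5×9 by 9×11 → 5×11, cost 5·9·11 = 495; cumulative 1485; ((M1 × (M2 × M3)) × M4): 5×11 by 11×11 → 5×11, cost 5·11·11 = 605; cumulative 2090. Total 2090.
Order (2) = ((M1 × M2) × (M3 × M4)): (M1 × M2): 5×9 by 9×10 → 5×10, cost 5·9·10 = 450; (M3 × M4): 10×11 by 11×11 → 10×11, cost 10·11·11 = 1210; ((M1 × M2) × (M3 × M4)): 5×10 by 10×11 → 5×11, cost 5·10·11 = 550; cumulative 2210. Total 2210.
Difference: |2090 − 2210| = 120.

120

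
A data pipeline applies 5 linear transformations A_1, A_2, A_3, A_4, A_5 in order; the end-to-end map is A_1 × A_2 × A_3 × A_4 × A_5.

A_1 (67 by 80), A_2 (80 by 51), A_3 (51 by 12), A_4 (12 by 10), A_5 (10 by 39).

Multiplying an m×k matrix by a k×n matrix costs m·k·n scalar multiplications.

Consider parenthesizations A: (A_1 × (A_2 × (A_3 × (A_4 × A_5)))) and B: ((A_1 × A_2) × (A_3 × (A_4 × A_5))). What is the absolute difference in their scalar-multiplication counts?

Order A = (A_1 × (A_2 × (A_3 × (A_4 × A_5)))): (A_4 × A_5): 12×10 by 10×39 → 12×39, cost 12·10·39 = 4680; (A_3 × (A_4 × A_5)): 51×12 by 12×39 → 51×39, cost 51·12·39 = 23868; cumulative 28548; (A_2 × (A_3 × (A_4 × A_5))): 80×51 by 51×39 → 80×39, cost 80·51·39 = 159120; cumulative 187668; (A_1 × (A_2 × (A_3 × (A_4 × A_5)))): 67×80 by 80×39 → 67×39, cost 67·80·39 = 209040; cumulative 396708. Total 396708.
Order B = ((A_1 × A_2) × (A_3 × (A_4 × A_5))): (A_1 × A_2): 67×80 by 80×51 → 67×51, cost 67·80·51 = 273360; (A_4 × A_5): 12×10 by 10×39 → 12×39, cost 12·10·39 = 4680; (A_3 × (A_4 × A_5)): 51×12 by 12×39 → 51×39, cost 51·12·39 = 23868; cumulative 28548; ((A_1 × A_2) × (A_3 × (A_4 × A_5))): 67×51 by 51×39 → 67×39, cost 67·51·39 = 133263; cumulative 435171. Total 435171.
Difference: |396708 − 435171| = 38463.

38463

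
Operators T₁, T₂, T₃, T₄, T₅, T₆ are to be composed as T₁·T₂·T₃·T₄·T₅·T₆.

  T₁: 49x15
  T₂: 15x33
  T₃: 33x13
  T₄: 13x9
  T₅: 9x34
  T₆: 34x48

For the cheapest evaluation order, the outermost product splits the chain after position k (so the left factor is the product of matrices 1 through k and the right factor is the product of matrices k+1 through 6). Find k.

Adjacent pairs: T₁T₂ = 49·15·33 = 24255; T₂T₃ = 15·33·13 = 6435; T₃T₄ = 33·13·9 = 3861; T₄T₅ = 13·9·34 = 3978; T₅T₆ = 9·34·48 = 14688.
Length 3: T₁..T₃: k=1: 0+6435+49·15·13=15990; k=2: 24255+0+49·33·13=45276 → min 15990 | T₂..T₄: k=2: 0+3861+15·33·9=8316; k=3: 6435+0+15·13·9=8190 → min 8190 | T₃..T₅: k=3: 0+3978+33·13·34=18564; k=4: 3861+0+33·9·34=13959 → min 13959 | T₄..T₆: k=4: 0+14688+13·9·48=20304; k=5: 3978+0+13·34·48=25194 → min 20304.
Length 4: T₁..T₄: k=1: 0+8190+49·15·9=14805; k=2: 24255+3861+49·33·9=42669; k=3: 15990+0+49·13·9=21723 → min 14805 | T₂..T₅: k=2: 0+13959+15·33·34=30789; k=3: 6435+3978+15·13·34=17043; k=4: 8190+0+15·9·34=12780 → min 12780 | T₃..T₆: k=3: 0+20304+33·13·48=40896; k=4: 3861+14688+33·9·48=32805; k=5: 13959+0+33·34·48=67815 → min 32805.
Length 5: T₁..T₅: k=1: 0+12780+49·15·34=37770; k=2: 24255+13959+49·33·34=93192; k=3: 15990+3978+49·13·34=41626; k=4: 14805+0+49·9·34=29799 → min 29799 | T₂..T₆: k=2: 0+32805+15·33·48=56565; k=3: 6435+20304+15·13·48=36099; k=4: 8190+14688+15·9·48=29358; k=5: 12780+0+15·34·48=37260 → min 29358.
Top-level splits: k=1: (T₁..T₁)·(T₂..T₆) → 0+29358+49·15·48 = 64638; k=2: (T₁..T₂)·(T₃..T₆) → 24255+32805+49·33·48 = 134676; k=3: (T₁..T₃)·(T₄..T₆) → 15990+20304+49·13·48 = 66870; k=4: (T₁..T₄)·(T₅..T₆) → 14805+14688+49·9·48 = 50661; k=5: (T₁..T₅)·(T₆..T₆) → 29799+0+49·34·48 = 109767.
Best split is after T₄, i.e. k = 4.

4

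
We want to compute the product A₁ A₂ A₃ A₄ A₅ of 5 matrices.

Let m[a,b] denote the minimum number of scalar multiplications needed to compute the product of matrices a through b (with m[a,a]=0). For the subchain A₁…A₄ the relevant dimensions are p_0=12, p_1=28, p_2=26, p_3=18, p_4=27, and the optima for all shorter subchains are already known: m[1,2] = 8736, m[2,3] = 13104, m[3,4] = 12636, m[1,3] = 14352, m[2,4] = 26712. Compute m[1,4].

20184

m[1,4] = min over k∈[1,3] of m[1,k]+m[k+1,4]+p_{0}·p_k·p_{4}.
k=1: 0 + 26712 + 12·28·27 = 35784; k=2: 8736 + 12636 + 12·26·27 = 29796; k=3: 14352 + 0 + 12·18·27 = 20184.
Minimum: 20184 at k=3.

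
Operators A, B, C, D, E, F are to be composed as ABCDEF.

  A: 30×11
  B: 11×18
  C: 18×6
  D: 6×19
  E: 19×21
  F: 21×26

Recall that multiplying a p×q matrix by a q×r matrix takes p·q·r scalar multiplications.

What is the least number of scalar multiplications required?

Adjacent pairs: AB = 30·11·18 = 5940; BC = 11·18·6 = 1188; CD = 18·6·19 = 2052; DE = 6·19·21 = 2394; EF = 19·21·26 = 10374.
Length 3: A..C: k=1: 0+1188+30·11·6=3168; k=2: 5940+0+30·18·6=9180 → min 3168 | B..D: k=2: 0+2052+11·18·19=5814; k=3: 1188+0+11·6·19=2442 → min 2442 | C..E: k=3: 0+2394+18·6·21=4662; k=4: 2052+0+18·19·21=9234 → min 4662 | D..F: k=4: 0+10374+6·19·26=13338; k=5: 2394+0+6·21·26=5670 → min 5670.
Length 4: A..D: k=1: 0+2442+30·11·19=8712; k=2: 5940+2052+30·18·19=18252; k=3: 3168+0+30·6·19=6588 → min 6588 | B..E: k=2: 0+4662+11·18·21=8820; k=3: 1188+2394+11·6·21=4968; k=4: 2442+0+11·19·21=6831 → min 4968 | C..F: k=3: 0+5670+18·6·26=8478; k=4: 2052+10374+18·19·26=21318; k=5: 4662+0+18·21·26=14490 → min 8478.
Length 5: A..E: k=1: 0+4968+30·11·21=11898; k=2: 5940+4662+30·18·21=21942; k=3: 3168+2394+30·6·21=9342; k=4: 6588+0+30·19·21=18558 → min 9342 | B..F: k=2: 0+8478+11·18·26=13626; k=3: 1188+5670+11·6·26=8574; k=4: 2442+10374+11·19·26=18250; k=5: 4968+0+11·21·26=10974 → min 8574.
Length 6: A..F: k=1: 0+8574+30·11·26=17154; k=2: 5940+8478+30·18·26=28458; k=3: 3168+5670+30·6·26=13518; k=4: 6588+10374+30·19·26=31782; k=5: 9342+0+30·21·26=25722 → min 13518.
Optimal order: ((A(BC))((DE)F)) with cost 13518.

13518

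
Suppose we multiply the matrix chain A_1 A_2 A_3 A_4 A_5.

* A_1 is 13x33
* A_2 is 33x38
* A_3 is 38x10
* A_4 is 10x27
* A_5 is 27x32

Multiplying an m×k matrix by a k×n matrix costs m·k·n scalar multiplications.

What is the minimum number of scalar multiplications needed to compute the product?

29630

Adjacent pairs: A_1A_2 = 13·33·38 = 16302; A_2A_3 = 33·38·10 = 12540; A_3A_4 = 38·10·27 = 10260; A_4A_5 = 10·27·32 = 8640.
Length 3: A_1..A_3: k=1: 0+12540+13·33·10=16830; k=2: 16302+0+13·38·10=21242 → min 16830 | A_2..A_4: k=2: 0+10260+33·38·27=44118; k=3: 12540+0+33·10·27=21450 → min 21450 | A_3..A_5: k=3: 0+8640+38·10·32=20800; k=4: 10260+0+38·27·32=43092 → min 20800.
Length 4: A_1..A_4: k=1: 0+21450+13·33·27=33033; k=2: 16302+10260+13·38·27=39900; k=3: 16830+0+13·10·27=20340 → min 20340 | A_2..A_5: k=2: 0+20800+33·38·32=60928; k=3: 12540+8640+33·10·32=31740; k=4: 21450+0+33·27·32=49962 → min 31740.
Length 5: A_1..A_5: k=1: 0+31740+13·33·32=45468; k=2: 16302+20800+13·38·32=52910; k=3: 16830+8640+13·10·32=29630; k=4: 20340+0+13·27·32=31572 → min 29630.
Optimal order: ((A_1 (A_2 A_3)) (A_4 A_5)) with cost 29630.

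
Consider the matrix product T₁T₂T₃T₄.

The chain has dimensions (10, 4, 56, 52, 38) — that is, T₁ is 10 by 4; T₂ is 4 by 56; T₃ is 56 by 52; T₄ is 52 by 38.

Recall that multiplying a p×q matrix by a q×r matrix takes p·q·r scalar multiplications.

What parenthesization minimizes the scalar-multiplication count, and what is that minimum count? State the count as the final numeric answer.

Adjacent pairs: T₁T₂ = 10·4·56 = 2240; T₂T₃ = 4·56·52 = 11648; T₃T₄ = 56·52·38 = 110656.
Length 3: T₁..T₃: k=1: 0+11648+10·4·52=13728; k=2: 2240+0+10·56·52=31360 → min 13728 | T₂..T₄: k=2: 0+110656+4·56·38=119168; k=3: 11648+0+4·52·38=19552 → min 19552.
Length 4: T₁..T₄: k=1: 0+19552+10·4·38=21072; k=2: 2240+110656+10·56·38=134176; k=3: 13728+0+10·52·38=33488 → min 21072.
Optimal parenthesization: (T₁((T₂T₃)T₄)) with cost 21072.

21072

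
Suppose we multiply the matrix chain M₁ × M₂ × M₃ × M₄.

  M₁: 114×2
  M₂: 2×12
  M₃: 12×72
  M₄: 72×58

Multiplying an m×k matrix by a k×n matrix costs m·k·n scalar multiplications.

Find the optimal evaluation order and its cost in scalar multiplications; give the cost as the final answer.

Adjacent pairs: M₁M₂ = 114·2·12 = 2736; M₂M₃ = 2·12·72 = 1728; M₃M₄ = 12·72·58 = 50112.
Length 3: M₁..M₃: k=1: 0+1728+114·2·72=18144; k=2: 2736+0+114·12·72=101232 → min 18144 | M₂..M₄: k=2: 0+50112+2·12·58=51504; k=3: 1728+0+2·72·58=10080 → min 10080.
Length 4: M₁..M₄: k=1: 0+10080+114·2·58=23304; k=2: 2736+50112+114·12·58=132192; k=3: 18144+0+114·72·58=494208 → min 23304.
Optimal parenthesization: (M₁ × ((M₂ × M₃) × M₄)) with cost 23304.

23304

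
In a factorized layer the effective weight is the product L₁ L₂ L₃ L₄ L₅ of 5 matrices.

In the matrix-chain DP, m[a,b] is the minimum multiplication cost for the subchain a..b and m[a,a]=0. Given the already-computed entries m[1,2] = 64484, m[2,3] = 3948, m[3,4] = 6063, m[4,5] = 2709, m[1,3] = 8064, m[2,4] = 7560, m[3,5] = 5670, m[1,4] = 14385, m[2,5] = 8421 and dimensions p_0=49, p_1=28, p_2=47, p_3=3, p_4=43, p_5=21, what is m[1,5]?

13860

m[1,5] = min over k∈[1,4] of m[1,k]+m[k+1,5]+p_{0}·p_k·p_{5}.
k=1: 0 + 8421 + 49·28·21 = 37233; k=2: 64484 + 5670 + 49·47·21 = 118517; k=3: 8064 + 2709 + 49·3·21 = 13860; k=4: 14385 + 0 + 49·43·21 = 58632.
Minimum: 13860 at k=3.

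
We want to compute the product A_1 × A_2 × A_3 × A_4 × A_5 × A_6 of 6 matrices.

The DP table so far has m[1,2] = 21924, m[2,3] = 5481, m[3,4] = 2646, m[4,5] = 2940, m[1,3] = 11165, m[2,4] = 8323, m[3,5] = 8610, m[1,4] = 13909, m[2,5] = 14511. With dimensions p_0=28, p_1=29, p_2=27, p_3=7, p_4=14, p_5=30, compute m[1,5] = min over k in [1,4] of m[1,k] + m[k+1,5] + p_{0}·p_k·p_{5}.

m[1,5] = min over k∈[1,4] of m[1,k]+m[k+1,5]+p_{0}·p_k·p_{5}.
k=1: 0 + 14511 + 28·29·30 = 38871; k=2: 21924 + 8610 + 28·27·30 = 53214; k=3: 11165 + 2940 + 28·7·30 = 19985; k=4: 13909 + 0 + 28·14·30 = 25669.
Minimum: 19985 at k=3.

19985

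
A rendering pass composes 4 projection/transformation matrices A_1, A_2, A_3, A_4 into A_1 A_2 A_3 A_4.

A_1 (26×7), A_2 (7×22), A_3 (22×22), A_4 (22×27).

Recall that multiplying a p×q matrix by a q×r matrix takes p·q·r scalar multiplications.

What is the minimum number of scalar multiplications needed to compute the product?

12460

Adjacent pairs: A_1A_2 = 26·7·22 = 4004; A_2A_3 = 7·22·22 = 3388; A_3A_4 = 22·22·27 = 13068.
Length 3: A_1..A_3: k=1: 0+3388+26·7·22=7392; k=2: 4004+0+26·22·22=16588 → min 7392 | A_2..A_4: k=2: 0+13068+7·22·27=17226; k=3: 3388+0+7·22·27=7546 → min 7546.
Length 4: A_1..A_4: k=1: 0+7546+26·7·27=12460; k=2: 4004+13068+26·22·27=32516; k=3: 7392+0+26·22·27=22836 → min 12460.
Optimal order: (A_1 ((A_2 A_3) A_4)) with cost 12460.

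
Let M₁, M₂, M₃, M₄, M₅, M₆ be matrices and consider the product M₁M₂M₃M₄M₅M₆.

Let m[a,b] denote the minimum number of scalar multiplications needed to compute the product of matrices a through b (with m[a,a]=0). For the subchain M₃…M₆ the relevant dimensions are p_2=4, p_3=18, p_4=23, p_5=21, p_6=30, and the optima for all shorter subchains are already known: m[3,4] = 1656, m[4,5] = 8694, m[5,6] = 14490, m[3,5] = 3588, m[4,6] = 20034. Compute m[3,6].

6108

m[3,6] = min over k∈[3,5] of m[3,k]+m[k+1,6]+p_{2}·p_k·p_{6}.
k=3: 0 + 20034 + 4·18·30 = 22194; k=4: 1656 + 14490 + 4·23·30 = 18906; k=5: 3588 + 0 + 4·21·30 = 6108.
Minimum: 6108 at k=5.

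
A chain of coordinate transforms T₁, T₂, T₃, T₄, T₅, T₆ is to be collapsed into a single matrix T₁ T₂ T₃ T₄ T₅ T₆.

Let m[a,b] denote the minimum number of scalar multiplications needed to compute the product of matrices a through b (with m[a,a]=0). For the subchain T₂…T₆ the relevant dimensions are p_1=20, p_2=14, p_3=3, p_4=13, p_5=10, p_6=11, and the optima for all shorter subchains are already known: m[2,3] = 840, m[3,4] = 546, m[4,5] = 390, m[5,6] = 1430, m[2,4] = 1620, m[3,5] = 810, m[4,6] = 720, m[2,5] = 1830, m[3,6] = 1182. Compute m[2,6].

2220

m[2,6] = min over k∈[2,5] of m[2,k]+m[k+1,6]+p_{1}·p_k·p_{6}.
k=2: 0 + 1182 + 20·14·11 = 4262; k=3: 840 + 720 + 20·3·11 = 2220; k=4: 1620 + 1430 + 20·13·11 = 5910; k=5: 1830 + 0 + 20·10·11 = 4030.
Minimum: 2220 at k=3.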